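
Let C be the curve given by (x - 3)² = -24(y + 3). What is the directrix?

Vertex (3, -3); 4p = -24 so p = -6. Opens down.
Directrix is the horizontal line y = k − p = -3 − (-6) = 3.

y = 3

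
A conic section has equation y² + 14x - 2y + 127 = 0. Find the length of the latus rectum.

Only y is squared. Complete the square in y: (y - 1)² = -14(x + 9).
Vertex (-9, 1); 4p = -14 so p = -7/2. Opens left.
Latus rectum length = |4p| = 14.

14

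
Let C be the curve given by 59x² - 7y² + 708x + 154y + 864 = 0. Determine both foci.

(-6 - √66, 11) and (-6 + √66, 11)

Collect terms: 59(x² + 12x) -7(y² - 22y) = -864
Complete the square: 59(x + 6)² -7(y - 11)² = -864 + 2124 - 847 = 413
Divide by 413: (x + 6)²/7 - (y - 11)²/59 = 1
Hyperbola, center (-6, 11), transverse axis horizontal; a² = 7, b² = 59.
c² = a² + b² = 7 + 59 = 66, so c = √66.
Foci lie on the horizontal axis through the center: (h ± c, k).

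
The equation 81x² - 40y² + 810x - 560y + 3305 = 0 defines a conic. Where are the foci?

Collect terms: 81(x² + 10x) -40(y² + 14y) = -3305
Complete the square in x and y: 81(x + 5)² -40(y + 7)² = -3305 + 2025 - 1960 = -3240
Divide by -3240: (y + 7)²/81 - (x + 5)²/40 = 1
Hyperbola, center (-5, -7), transverse axis vertical; a² = 81, b² = 40.
c² = a² + b² = 81 + 40 = 121, so c = 11.
Foci lie on the vertical axis through the center: (h, k ± c).

(-5, -18) and (-5, 4)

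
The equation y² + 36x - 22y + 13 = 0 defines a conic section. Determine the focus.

Only y is squared. Complete the square in y: (y - 11)² = -36(x - 3).
Vertex (3, 11); 4p = -36 so p = -9. Opens left.
Focus is p units from the vertex along the axis: (h + p, k).

(-6, 11)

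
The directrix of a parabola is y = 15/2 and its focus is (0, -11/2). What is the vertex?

The vertex is the midpoint between the focus and the directrix along the axis of symmetry.
Axis is vertical (directrix is horizontal). Vertex y-coordinate = (-11/2 + 15/2)/2 = 1; x-coordinate = 0.

(0, 1)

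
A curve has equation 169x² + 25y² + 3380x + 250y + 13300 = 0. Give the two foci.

(-10, -17) and (-10, 7)

Collect terms: 169(x² + 20x) + 25(y² + 10y) = -13300
Complete the square in x and y: 169(x + 10)² + 25(y + 5)² = -13300 + 16900 + 625 = 4225
Divide through by 4225 to get (x + 10)²/25 + (y + 5)²/169 = 1.
Ellipse, center (-10, -5), major axis vertical; a² = 169, b² = 25.
c² = a² - b² = 169 - 25 = 144, so c = 12.
Foci lie on the vertical axis through the center: (h, k ± c).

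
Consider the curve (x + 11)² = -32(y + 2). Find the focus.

Vertex (-11, -2); 4p = -32 so p = -8. Opens down.
Focus is p units from the vertex along the axis: (h, k + p).

(-11, -10)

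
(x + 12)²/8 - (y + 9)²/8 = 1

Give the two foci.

(-16, -9) and (-8, -9)

Center (-12, -9). The positive term is the x-term, so the transverse axis is horizontal; a² = 8, b² = 8.
c² = a² + b² = 8 + 8 = 16, so c = 4.
Foci lie on the horizontal axis through the center: (h ± c, k).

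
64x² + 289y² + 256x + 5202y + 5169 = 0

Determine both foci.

(-17, -9) and (13, -9)

Group: 64(x² + 4x) + 289(y² + 18y) = -5169
Completing the square gives 64(x + 2)² + 289(y + 9)² = -5169 + 256 + 23409 = 18496.
Dividing both sides by 18496: (x + 2)²/289 + (y + 9)²/64 = 1
Ellipse, center (-2, -9), major axis horizontal; a² = 289, b² = 64.
c² = a² - b² = 289 - 64 = 225, so c = 15.
Foci lie on the horizontal axis through the center: (h ± c, k).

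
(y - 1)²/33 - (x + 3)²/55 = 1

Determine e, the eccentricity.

e = 2√6/3

Center (-3, 1). The positive term is the y-term, so the transverse axis is vertical; a² = 33, b² = 55.
c² = a² + b² = 88, so c = 2√22.
e = c/a = 2√22/√33 = 2√6/3.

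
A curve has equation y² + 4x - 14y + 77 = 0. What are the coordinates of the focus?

(-8, 7)

Only y is squared. Complete the square in y: (y - 7)² = -4(x + 7).
Vertex (-7, 7); 4p = -4 so p = -1. Opens left.
Focus is p units from the vertex along the axis: (h + p, k).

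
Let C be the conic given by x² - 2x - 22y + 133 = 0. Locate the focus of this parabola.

Only x is squared. Complete the square in x: (x - 1)² = 22(y - 6).
Vertex (1, 6); 4p = 22 so p = 11/2. Opens up.
Focus is p units from the vertex along the axis: (h, k + p).

(1, 23/2)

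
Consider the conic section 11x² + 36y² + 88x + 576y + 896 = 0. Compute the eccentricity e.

Group the x- and y-terms: 11(x² + 8x) + 36(y² + 16y) = -896
Completing the square gives 11(x + 4)² + 36(y + 8)² = -896 + 176 + 2304 = 1584.
Divide through by 1584 to get (x + 4)²/144 + (y + 8)²/44 = 1.
Ellipse, center (-4, -8), major axis horizontal; a² = 144, b² = 44.
c² = a² - b² = 100, so c = 10.
e = c/a = 10/12 = 5/6.

e = 5/6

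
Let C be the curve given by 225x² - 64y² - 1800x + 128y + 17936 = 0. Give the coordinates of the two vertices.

Rearranging, 225(x² - 8x) -64(y² - 2y) = -17936.
225(x - 4)² -64(y - 1)² = -17936 + 3600 - 64 = -14400
Divide by -14400: (y - 1)²/225 - (x - 4)²/64 = 1
Hyperbola, center (4, 1), transverse axis vertical; a² = 225, b² = 64.
a = 15. Vertices at (h, k ± a).

(4, -14) and (4, 16)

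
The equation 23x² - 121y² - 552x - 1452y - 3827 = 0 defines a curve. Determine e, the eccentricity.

Group the x- and y-terms: 23(x² - 24x) -121(y² + 12y) = 3827
Complete the square: 23(x - 12)² -121(y + 6)² = 3827 + 3312 - 4356 = 2783
Dividing both sides by 2783: (x - 12)²/121 - (y + 6)²/23 = 1
Hyperbola, center (12, -6), transverse axis horizontal; a² = 121, b² = 23.
c² = a² + b² = 144, so c = 12.
e = c/a = 12/11.

e = 12/11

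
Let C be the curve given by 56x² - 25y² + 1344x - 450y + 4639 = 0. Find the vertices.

(-17, -9) and (-7, -9)

Rearranging, 56(x² + 24x) -25(y² + 18y) = -4639.
56(x + 12)² -25(y + 9)² = -4639 + 8064 - 2025 = 1400
Divide through by 1400 to get (x + 12)²/25 - (y + 9)²/56 = 1.
Hyperbola, center (-12, -9), transverse axis horizontal; a² = 25, b² = 56.
a = 5. Vertices at (h ± a, k).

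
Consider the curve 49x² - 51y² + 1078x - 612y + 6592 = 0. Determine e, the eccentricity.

e = 10/7

Collect terms: 49(x² + 22x) -51(y² + 12y) = -6592
Completing the square gives 49(x + 11)² -51(y + 6)² = -6592 + 5929 - 1836 = -2499.
Dividing both sides by -2499: (y + 6)²/49 - (x + 11)²/51 = 1
Hyperbola, center (-11, -6), transverse axis vertical; a² = 49, b² = 51.
c² = a² + b² = 100, so c = 10.
e = c/a = 10/7.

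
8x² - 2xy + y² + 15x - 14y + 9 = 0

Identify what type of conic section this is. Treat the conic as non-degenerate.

A = 8, B = -2, C = 1.
Discriminant B² − 4AC = (-2)² − 4·8·1 = -28.
B² − 4AC < 0 ⇒ ellipse.

ellipse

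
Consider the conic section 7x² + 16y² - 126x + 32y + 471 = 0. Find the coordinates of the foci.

(6, -1) and (12, -1)

Group: 7(x² - 18x) + 16(y² + 2y) = -471
7(x - 9)² + 16(y + 1)² = -471 + 567 + 16 = 112
Divide through by 112 to get (x - 9)²/16 + (y + 1)²/7 = 1.
Ellipse, center (9, -1), major axis horizontal; a² = 16, b² = 7.
c² = a² - b² = 16 - 7 = 9, so c = 3.
Foci lie on the horizontal axis through the center: (h ± c, k).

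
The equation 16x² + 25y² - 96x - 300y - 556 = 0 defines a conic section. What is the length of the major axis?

Group: 16(x² - 6x) + 25(y² - 12y) = 556
16(x - 3)² + 25(y - 6)² = 556 + 144 + 900 = 1600
Divide through by 1600 to get (x - 3)²/100 + (y - 6)²/64 = 1.
Ellipse, center (3, 6), major axis horizontal; a² = 100, b² = 64.
a² = 100 so a = 10; the major axis has length 2a = 20.

20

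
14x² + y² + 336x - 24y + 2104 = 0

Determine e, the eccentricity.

e = √182/14

Rearranging, 14(x² + 24x) + (y² - 24y) = -2104.
Complete the square: 14(x + 12)² + (y - 12)² = -2104 + 2016 + 144 = 56
Divide by 56: (x + 12)²/4 + (y - 12)²/56 = 1
Ellipse, center (-12, 12), major axis vertical; a² = 56, b² = 4.
c² = a² - b² = 52, so c = 2√13.
e = c/a = 2√13/2√14 = √182/14.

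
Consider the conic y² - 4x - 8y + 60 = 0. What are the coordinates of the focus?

Only y is squared. Complete the square in y: (y - 4)² = 4(x - 11).
Vertex (11, 4); 4p = 4 so p = 1. Opens right.
Focus is p units from the vertex along the axis: (h + p, k).

(12, 4)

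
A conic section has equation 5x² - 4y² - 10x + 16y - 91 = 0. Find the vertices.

Rearranging, 5(x² - 2x) -4(y² - 4y) = 91.
Complete the square in x and y: 5(x - 1)² -4(y - 2)² = 91 + 5 - 16 = 80
Dividing both sides by 80: (x - 1)²/16 - (y - 2)²/20 = 1
Hyperbola, center (1, 2), transverse axis horizontal; a² = 16, b² = 20.
a = 4. Vertices at (h ± a, k).

(-3, 2) and (5, 2)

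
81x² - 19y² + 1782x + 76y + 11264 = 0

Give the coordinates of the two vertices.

Collect terms: 81(x² + 22x) -19(y² - 4y) = -11264
Completing the square gives 81(x + 11)² -19(y - 2)² = -11264 + 9801 - 76 = -1539.
Divide through by -1539 to get (y - 2)²/81 - (x + 11)²/19 = 1.
Hyperbola, center (-11, 2), transverse axis vertical; a² = 81, b² = 19.
a = 9. Vertices at (h, k ± a).

(-11, -7) and (-11, 11)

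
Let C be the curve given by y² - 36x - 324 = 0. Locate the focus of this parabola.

(0, 0)

Only y is squared. Complete the square in y: y² = 36(x + 9).
Vertex (-9, 0); 4p = 36 so p = 9. Opens right.
Focus is p units from the vertex along the axis: (h + p, k).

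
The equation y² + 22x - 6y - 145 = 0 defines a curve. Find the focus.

Only y is squared. Complete the square in y: (y - 3)² = -22(x - 7).
Vertex (7, 3); 4p = -22 so p = -11/2. Opens left.
Focus is p units from the vertex along the axis: (h + p, k).

(3/2, 3)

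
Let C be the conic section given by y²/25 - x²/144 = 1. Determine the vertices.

(0, -5) and (0, 5)

Center (0, 0). The positive term is the y-term, so the transverse axis is vertical; a² = 25, b² = 144.
a = 5. Vertices at (h, k ± a).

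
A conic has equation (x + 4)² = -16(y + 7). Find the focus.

(-4, -11)

Vertex (-4, -7); 4p = -16 so p = -4. Opens down.
Focus is p units from the vertex along the axis: (h, k + p).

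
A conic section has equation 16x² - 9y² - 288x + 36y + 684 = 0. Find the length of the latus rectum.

64/3

Group the x- and y-terms: 16(x² - 18x) -9(y² - 4y) = -684
Complete the square: 16(x - 9)² -9(y - 2)² = -684 + 1296 - 36 = 576
Divide by 576: (x - 9)²/36 - (y - 2)²/64 = 1
Hyperbola, center (9, 2), transverse axis horizontal; a² = 36, b² = 64.
Latus rectum length = 2b²/a = 2·64/6 = 64/3.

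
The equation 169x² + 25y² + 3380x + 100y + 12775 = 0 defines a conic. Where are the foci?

Collect terms: 169(x² + 20x) + 25(y² + 4y) = -12775
Complete the square in x and y: 169(x + 10)² + 25(y + 2)² = -12775 + 16900 + 100 = 4225
Dividing both sides by 4225: (x + 10)²/25 + (y + 2)²/169 = 1
Ellipse, center (-10, -2), major axis vertical; a² = 169, b² = 25.
c² = a² - b² = 169 - 25 = 144, so c = 12.
Foci lie on the vertical axis through the center: (h, k ± c).

(-10, -14) and (-10, 10)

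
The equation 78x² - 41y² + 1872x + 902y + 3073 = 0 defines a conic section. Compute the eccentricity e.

Group: 78(x² + 24x) -41(y² - 22y) = -3073
Complete the square: 78(x + 12)² -41(y - 11)² = -3073 + 11232 - 4961 = 3198
Divide through by 3198 to get (x + 12)²/41 - (y - 11)²/78 = 1.
Hyperbola, center (-12, 11), transverse axis horizontal; a² = 41, b² = 78.
c² = a² + b² = 119, so c = √119.
e = c/a = √119/√41 = √4879/41.

e = √4879/41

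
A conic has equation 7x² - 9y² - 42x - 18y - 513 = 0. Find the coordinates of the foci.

Collect terms: 7(x² - 6x) -9(y² + 2y) = 513
Completing the square gives 7(x - 3)² -9(y + 1)² = 513 + 63 - 9 = 567.
Dividing both sides by 567: (x - 3)²/81 - (y + 1)²/63 = 1
Hyperbola, center (3, -1), transverse axis horizontal; a² = 81, b² = 63.
c² = a² + b² = 81 + 63 = 144, so c = 12.
Foci lie on the horizontal axis through the center: (h ± c, k).

(-9, -1) and (15, -1)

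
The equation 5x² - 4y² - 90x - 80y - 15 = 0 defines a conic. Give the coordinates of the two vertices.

5(x² - 18x) -4(y² + 20y) = 15
Complete the square: 5(x - 9)² -4(y + 10)² = 15 + 405 - 400 = 20
Divide through by 20 to get (x - 9)²/4 - (y + 10)²/5 = 1.
Hyperbola, center (9, -10), transverse axis horizontal; a² = 4, b² = 5.
a = 2. Vertices at (h ± a, k).

(7, -10) and (11, -10)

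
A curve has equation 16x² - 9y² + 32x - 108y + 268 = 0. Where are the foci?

Collect terms: 16(x² + 2x) -9(y² + 12y) = -268
16(x + 1)² -9(y + 6)² = -268 + 16 - 324 = -576
Divide by -576: (y + 6)²/64 - (x + 1)²/36 = 1
Hyperbola, center (-1, -6), transverse axis vertical; a² = 64, b² = 36.
c² = a² + b² = 64 + 36 = 100, so c = 10.
Foci lie on the vertical axis through the center: (h, k ± c).

(-1, -16) and (-1, 4)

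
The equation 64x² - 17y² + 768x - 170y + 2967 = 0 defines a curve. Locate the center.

Rearranging, 64(x² + 12x) -17(y² + 10y) = -2967.
Completing the square gives 64(x + 6)² -17(y + 5)² = -2967 + 2304 - 425 = -1088.
Divide through by -1088 to get (y + 5)²/64 - (x + 6)²/17 = 1.
Hyperbola with center (-6, -5).

(-6, -5)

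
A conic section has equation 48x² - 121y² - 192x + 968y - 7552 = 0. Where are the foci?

Group: 48(x² - 4x) -121(y² - 8y) = 7552
48(x - 2)² -121(y - 4)² = 7552 + 192 - 1936 = 5808
Divide through by 5808 to get (x - 2)²/121 - (y - 4)²/48 = 1.
Hyperbola, center (2, 4), transverse axis horizontal; a² = 121, b² = 48.
c² = a² + b² = 121 + 48 = 169, so c = 13.
Foci lie on the horizontal axis through the center: (h ± c, k).

(-11, 4) and (15, 4)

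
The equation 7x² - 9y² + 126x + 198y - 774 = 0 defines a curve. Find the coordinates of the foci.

7(x² + 18x) -9(y² - 22y) = 774
Complete the square: 7(x + 9)² -9(y - 11)² = 774 + 567 - 1089 = 252
Dividing both sides by 252: (x + 9)²/36 - (y - 11)²/28 = 1
Hyperbola, center (-9, 11), transverse axis horizontal; a² = 36, b² = 28.
c² = a² + b² = 36 + 28 = 64, so c = 8.
Foci lie on the horizontal axis through the center: (h ± c, k).

(-17, 11) and (-1, 11)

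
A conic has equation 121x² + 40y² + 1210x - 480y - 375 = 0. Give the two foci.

Group the x- and y-terms: 121(x² + 10x) + 40(y² - 12y) = 375
Completing the square gives 121(x + 5)² + 40(y - 6)² = 375 + 3025 + 1440 = 4840.
Dividing both sides by 4840: (x + 5)²/40 + (y - 6)²/121 = 1
Ellipse, center (-5, 6), major axis vertical; a² = 121, b² = 40.
c² = a² - b² = 121 - 40 = 81, so c = 9.
Foci lie on the vertical axis through the center: (h, k ± c).

(-5, -3) and (-5, 15)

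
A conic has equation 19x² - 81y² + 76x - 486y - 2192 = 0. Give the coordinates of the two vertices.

Rearranging, 19(x² + 4x) -81(y² + 6y) = 2192.
Complete the square: 19(x + 2)² -81(y + 3)² = 2192 + 76 - 729 = 1539
Dividing both sides by 1539: (x + 2)²/81 - (y + 3)²/19 = 1
Hyperbola, center (-2, -3), transverse axis horizontal; a² = 81, b² = 19.
a = 9. Vertices at (h ± a, k).

(-11, -3) and (7, -3)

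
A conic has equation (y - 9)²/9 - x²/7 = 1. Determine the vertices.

Center (0, 9). The positive term is the y-term, so the transverse axis is vertical; a² = 9, b² = 7.
a = 3. Vertices at (h, k ± a).

(0, 6) and (0, 12)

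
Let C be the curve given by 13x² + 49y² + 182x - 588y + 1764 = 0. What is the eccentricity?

Group: 13(x² + 14x) + 49(y² - 12y) = -1764
Completing the square gives 13(x + 7)² + 49(y - 6)² = -1764 + 637 + 1764 = 637.
Dividing both sides by 637: (x + 7)²/49 + (y - 6)²/13 = 1
Ellipse, center (-7, 6), major axis horizontal; a² = 49, b² = 13.
c² = a² - b² = 36, so c = 6.
e = c/a = 6/7.

e = 6/7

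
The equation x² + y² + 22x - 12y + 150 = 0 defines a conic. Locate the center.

Collect terms: (x² + 22x) + (y² - 12y) = -150
Completing the square gives (x + 11)² + (y - 6)² = -150 + 121 + 36 = 7.
So (x + 11)² + (y - 6)² = 7.
Circle centered at (-11, 6) with r² = 7.

(-11, 6)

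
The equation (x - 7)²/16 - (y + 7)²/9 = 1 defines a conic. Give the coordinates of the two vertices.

Center (7, -7). The positive term is the x-term, so the transverse axis is horizontal; a² = 16, b² = 9.
a = 4. Vertices at (h ± a, k).

(3, -7) and (11, -7)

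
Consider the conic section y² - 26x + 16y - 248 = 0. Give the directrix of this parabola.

Only y is squared. Complete the square in y: (y + 8)² = 26(x + 12).
Vertex (-12, -8); 4p = 26 so p = 13/2. Opens right.
Directrix is the vertical line x = h − p = -12 − (13/2) = -37/2.

x = -37/2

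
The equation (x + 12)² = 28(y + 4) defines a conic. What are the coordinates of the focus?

Vertex (-12, -4); 4p = 28 so p = 7. Opens up.
Focus is p units from the vertex along the axis: (h, k + p).

(-12, 3)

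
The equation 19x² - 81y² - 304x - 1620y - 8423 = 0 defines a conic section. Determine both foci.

(-2, -10) and (18, -10)

Rearranging, 19(x² - 16x) -81(y² + 20y) = 8423.
Complete the square in x and y: 19(x - 8)² -81(y + 10)² = 8423 + 1216 - 8100 = 1539
Dividing both sides by 1539: (x - 8)²/81 - (y + 10)²/19 = 1
Hyperbola, center (8, -10), transverse axis horizontal; a² = 81, b² = 19.
c² = a² + b² = 81 + 19 = 100, so c = 10.
Foci lie on the horizontal axis through the center: (h ± c, k).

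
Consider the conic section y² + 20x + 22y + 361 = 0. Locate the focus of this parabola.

(-17, -11)

Only y is squared. Complete the square in y: (y + 11)² = -20(x + 12).
Vertex (-12, -11); 4p = -20 so p = -5. Opens left.
Focus is p units from the vertex along the axis: (h + p, k).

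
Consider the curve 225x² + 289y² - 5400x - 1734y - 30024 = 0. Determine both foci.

225(x² - 24x) + 289(y² - 6y) = 30024
Complete the square in x and y: 225(x - 12)² + 289(y - 3)² = 30024 + 32400 + 2601 = 65025
Dividing both sides by 65025: (x - 12)²/289 + (y - 3)²/225 = 1
Ellipse, center (12, 3), major axis horizontal; a² = 289, b² = 225.
c² = a² - b² = 289 - 225 = 64, so c = 8.
Foci lie on the horizontal axis through the center: (h ± c, k).

(4, 3) and (20, 3)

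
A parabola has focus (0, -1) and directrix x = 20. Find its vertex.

(10, -1)

The vertex is the midpoint between the focus and the directrix along the axis of symmetry.
Axis is horizontal (directrix is vertical). Vertex x-coordinate = (0 + 20)/2 = 10; y-coordinate = -1.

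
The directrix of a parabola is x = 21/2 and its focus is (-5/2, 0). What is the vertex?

The vertex is the midpoint between the focus and the directrix along the axis of symmetry.
Axis is horizontal (directrix is vertical). Vertex x-coordinate = (-5/2 + 21/2)/2 = 4; y-coordinate = 0.

(4, 0)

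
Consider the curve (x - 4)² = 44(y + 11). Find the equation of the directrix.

Vertex (4, -11); 4p = 44 so p = 11. Opens up.
Directrix is the horizontal line y = k − p = -11 − (11) = -22.

y = -22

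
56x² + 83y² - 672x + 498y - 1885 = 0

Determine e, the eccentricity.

Collect terms: 56(x² - 12x) + 83(y² + 6y) = 1885
Complete the square in x and y: 56(x - 6)² + 83(y + 3)² = 1885 + 2016 + 747 = 4648
Divide through by 4648 to get (x - 6)²/83 + (y + 3)²/56 = 1.
Ellipse, center (6, -3), major axis horizontal; a² = 83, b² = 56.
c² = a² - b² = 27, so c = 3√3.
e = c/a = 3√3/√83 = 3√249/83.

e = 3√249/83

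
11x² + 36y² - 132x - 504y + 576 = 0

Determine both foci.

(-4, 7) and (16, 7)

Collect terms: 11(x² - 12x) + 36(y² - 14y) = -576
Complete the square in x and y: 11(x - 6)² + 36(y - 7)² = -576 + 396 + 1764 = 1584
Dividing both sides by 1584: (x - 6)²/144 + (y - 7)²/44 = 1
Ellipse, center (6, 7), major axis horizontal; a² = 144, b² = 44.
c² = a² - b² = 144 - 44 = 100, so c = 10.
Foci lie on the horizontal axis through the center: (h ± c, k).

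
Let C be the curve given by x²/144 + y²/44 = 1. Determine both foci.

Center (0, 0). The larger denominator 144 sits under the x-term, so the major axis is horizontal; a² = 144, b² = 44.
c² = a² - b² = 144 - 44 = 100, so c = 10.
Foci lie on the horizontal axis through the center: (h ± c, k).

(-10, 0) and (10, 0)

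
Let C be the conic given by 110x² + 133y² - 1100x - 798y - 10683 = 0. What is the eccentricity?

e = √3059/133

Group: 110(x² - 10x) + 133(y² - 6y) = 10683
110(x - 5)² + 133(y - 3)² = 10683 + 2750 + 1197 = 14630
Dividing both sides by 14630: (x - 5)²/133 + (y - 3)²/110 = 1
Ellipse, center (5, 3), major axis horizontal; a² = 133, b² = 110.
c² = a² - b² = 23, so c = √23.
e = c/a = √23/√133 = √3059/133.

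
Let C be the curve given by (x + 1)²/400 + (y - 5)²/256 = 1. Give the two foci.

Center (-1, 5). The larger denominator 400 sits under the x-term, so the major axis is horizontal; a² = 400, b² = 256.
c² = a² - b² = 400 - 256 = 144, so c = 12.
Foci lie on the horizontal axis through the center: (h ± c, k).

(-13, 5) and (11, 5)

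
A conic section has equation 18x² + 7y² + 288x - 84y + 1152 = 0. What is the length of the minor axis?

Rearranging, 18(x² + 16x) + 7(y² - 12y) = -1152.
18(x + 8)² + 7(y - 6)² = -1152 + 1152 + 252 = 252
Divide through by 252 to get (x + 8)²/14 + (y - 6)²/36 = 1.
Ellipse, center (-8, 6), major axis vertical; a² = 36, b² = 14.
b² = 14 so b = √14; the minor axis has length 2b = 2√14.

2√14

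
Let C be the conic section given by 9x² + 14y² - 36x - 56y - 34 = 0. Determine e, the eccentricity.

9(x² - 4x) + 14(y² - 4y) = 34
9(x - 2)² + 14(y - 2)² = 34 + 36 + 56 = 126
Divide by 126: (x - 2)²/14 + (y - 2)²/9 = 1
Ellipse, center (2, 2), major axis horizontal; a² = 14, b² = 9.
c² = a² - b² = 5, so c = √5.
e = c/a = √5/√14 = √70/14.

e = √70/14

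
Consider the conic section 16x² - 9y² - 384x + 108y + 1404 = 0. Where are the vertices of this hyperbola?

Group the x- and y-terms: 16(x² - 24x) -9(y² - 12y) = -1404
16(x - 12)² -9(y - 6)² = -1404 + 2304 - 324 = 576
Dividing both sides by 576: (x - 12)²/36 - (y - 6)²/64 = 1
Hyperbola, center (12, 6), transverse axis horizontal; a² = 36, b² = 64.
a = 6. Vertices at (h ± a, k).

(6, 6) and (18, 6)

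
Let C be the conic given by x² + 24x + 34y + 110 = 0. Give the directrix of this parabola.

Only x is squared. Complete the square in x: (x + 12)² = -34(y - 1).
Vertex (-12, 1); 4p = -34 so p = -17/2. Opens down.
Directrix is the horizontal line y = k − p = 1 − (-17/2) = 19/2.

y = 19/2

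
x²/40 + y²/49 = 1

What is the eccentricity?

e = 3/7

Center (0, 0). The larger denominator 49 sits under the y-term, so the major axis is vertical; a² = 49, b² = 40.
c² = a² - b² = 9, so c = 3.
e = c/a = 3/7.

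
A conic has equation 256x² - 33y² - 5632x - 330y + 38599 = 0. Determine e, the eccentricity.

e = 17/16

256(x² - 22x) -33(y² + 10y) = -38599
Completing the square gives 256(x - 11)² -33(y + 5)² = -38599 + 30976 - 825 = -8448.
Divide through by -8448 to get (y + 5)²/256 - (x - 11)²/33 = 1.
Hyperbola, center (11, -5), transverse axis vertical; a² = 256, b² = 33.
c² = a² + b² = 289, so c = 17.
e = c/a = 17/16.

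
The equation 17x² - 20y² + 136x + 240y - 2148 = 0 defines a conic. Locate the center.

Collect terms: 17(x² + 8x) -20(y² - 12y) = 2148
Completing the square gives 17(x + 4)² -20(y - 6)² = 2148 + 272 - 720 = 1700.
Divide by 1700: (x + 4)²/100 - (y - 6)²/85 = 1
Hyperbola with center (-4, 6).

(-4, 6)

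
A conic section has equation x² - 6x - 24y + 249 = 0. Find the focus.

(3, 16)

Only x is squared. Complete the square in x: (x - 3)² = 24(y - 10).
Vertex (3, 10); 4p = 24 so p = 6. Opens up.
Focus is p units from the vertex along the axis: (h, k + p).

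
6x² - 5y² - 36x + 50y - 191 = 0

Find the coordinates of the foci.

Rearranging, 6(x² - 6x) -5(y² - 10y) = 191.
6(x - 3)² -5(y - 5)² = 191 + 54 - 125 = 120
Divide by 120: (x - 3)²/20 - (y - 5)²/24 = 1
Hyperbola, center (3, 5), transverse axis horizontal; a² = 20, b² = 24.
c² = a² + b² = 20 + 24 = 44, so c = 2√11.
Foci lie on the horizontal axis through the center: (h ± c, k).

(3 - 2√11, 5) and (3 + 2√11, 5)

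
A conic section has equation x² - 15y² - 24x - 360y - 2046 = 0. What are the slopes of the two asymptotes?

√15/15 and -√15/15

Rearranging, (x² - 24x) -15(y² + 24y) = 2046.
Complete the square in x and y: (x - 12)² -15(y + 12)² = 2046 + 144 - 2160 = 30
Divide by 30: (x - 12)²/30 - (y + 12)²/2 = 1
Hyperbola, center (12, -12), transverse axis horizontal; a² = 30, b² = 2.
For a horizontal hyperbola the asymptotes have slope ±b/a.
Here that is ±√2/√30 = ±√15/15.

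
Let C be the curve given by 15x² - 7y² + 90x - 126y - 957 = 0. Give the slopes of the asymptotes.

Group the x- and y-terms: 15(x² + 6x) -7(y² + 18y) = 957
Complete the square in x and y: 15(x + 3)² -7(y + 9)² = 957 + 135 - 567 = 525
Dividing both sides by 525: (x + 3)²/35 - (y + 9)²/75 = 1
Hyperbola, center (-3, -9), transverse axis horizontal; a² = 35, b² = 75.
For a horizontal hyperbola the asymptotes have slope ±b/a.
Here that is ±5√3/√35 = ±√105/7.

√105/7 and -√105/7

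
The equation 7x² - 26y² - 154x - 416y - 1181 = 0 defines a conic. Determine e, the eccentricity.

Group: 7(x² - 22x) -26(y² + 16y) = 1181
Complete the square in x and y: 7(x - 11)² -26(y + 8)² = 1181 + 847 - 1664 = 364
Divide through by 364 to get (x - 11)²/52 - (y + 8)²/14 = 1.
Hyperbola, center (11, -8), transverse axis horizontal; a² = 52, b² = 14.
c² = a² + b² = 66, so c = √66.
e = c/a = √66/2√13 = √858/26.

e = √858/26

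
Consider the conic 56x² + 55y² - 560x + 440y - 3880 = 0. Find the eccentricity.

e = √14/28

Collect terms: 56(x² - 10x) + 55(y² + 8y) = 3880
Complete the square in x and y: 56(x - 5)² + 55(y + 4)² = 3880 + 1400 + 880 = 6160
Divide by 6160: (x - 5)²/110 + (y + 4)²/112 = 1
Ellipse, center (5, -4), major axis vertical; a² = 112, b² = 110.
c² = a² - b² = 2, so c = √2.
e = c/a = √2/4√7 = √14/28.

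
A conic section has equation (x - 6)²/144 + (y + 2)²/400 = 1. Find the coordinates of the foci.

Center (6, -2). The larger denominator 400 sits under the y-term, so the major axis is vertical; a² = 400, b² = 144.
c² = a² - b² = 400 - 144 = 256, so c = 16.
Foci lie on the vertical axis through the center: (h, k ± c).

(6, -18) and (6, 14)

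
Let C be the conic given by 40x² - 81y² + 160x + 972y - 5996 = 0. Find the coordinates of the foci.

Group the x- and y-terms: 40(x² + 4x) -81(y² - 12y) = 5996
40(x + 2)² -81(y - 6)² = 5996 + 160 - 2916 = 3240
Dividing both sides by 3240: (x + 2)²/81 - (y - 6)²/40 = 1
Hyperbola, center (-2, 6), transverse axis horizontal; a² = 81, b² = 40.
c² = a² + b² = 81 + 40 = 121, so c = 11.
Foci lie on the horizontal axis through the center: (h ± c, k).

(-13, 6) and (9, 6)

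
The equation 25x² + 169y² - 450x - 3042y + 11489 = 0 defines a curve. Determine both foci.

Group the x- and y-terms: 25(x² - 18x) + 169(y² - 18y) = -11489
Complete the square in x and y: 25(x - 9)² + 169(y - 9)² = -11489 + 2025 + 13689 = 4225
Divide by 4225: (x - 9)²/169 + (y - 9)²/25 = 1
Ellipse, center (9, 9), major axis horizontal; a² = 169, b² = 25.
c² = a² - b² = 169 - 25 = 144, so c = 12.
Foci lie on the horizontal axis through the center: (h ± c, k).

(-3, 9) and (21, 9)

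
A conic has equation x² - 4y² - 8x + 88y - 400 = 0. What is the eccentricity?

e = √5

(x² - 8x) -4(y² - 22y) = 400
Complete the square in x and y: (x - 4)² -4(y - 11)² = 400 + 16 - 484 = -68
Divide by -68: (y - 11)²/17 - (x - 4)²/68 = 1
Hyperbola, center (4, 11), transverse axis vertical; a² = 17, b² = 68.
c² = a² + b² = 85, so c = √85.
e = c/a = √85/√17 = √5.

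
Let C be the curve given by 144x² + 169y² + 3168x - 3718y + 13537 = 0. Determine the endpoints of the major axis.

(-24, 11) and (2, 11)

Collect terms: 144(x² + 22x) + 169(y² - 22y) = -13537
Complete the square: 144(x + 11)² + 169(y - 11)² = -13537 + 17424 + 20449 = 24336
Dividing both sides by 24336: (x + 11)²/169 + (y - 11)²/144 = 1
Ellipse, center (-11, 11), major axis horizontal; a² = 169, b² = 144.
a = 13. Vertices at (h ± a, k).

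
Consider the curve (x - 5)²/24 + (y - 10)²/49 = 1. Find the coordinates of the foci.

Center (5, 10). The larger denominator 49 sits under the y-term, so the major axis is vertical; a² = 49, b² = 24.
c² = a² - b² = 49 - 24 = 25, so c = 5.
Foci lie on the vertical axis through the center: (h, k ± c).

(5, 5) and (5, 15)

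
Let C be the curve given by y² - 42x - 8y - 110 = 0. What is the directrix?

x = -27/2

Only y is squared. Complete the square in y: (y - 4)² = 42(x + 3).
Vertex (-3, 4); 4p = 42 so p = 21/2. Opens right.
Directrix is the vertical line x = h − p = -3 − (21/2) = -27/2.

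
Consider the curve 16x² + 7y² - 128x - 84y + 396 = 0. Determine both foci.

Group: 16(x² - 8x) + 7(y² - 12y) = -396
Completing the square gives 16(x - 4)² + 7(y - 6)² = -396 + 256 + 252 = 112.
Dividing both sides by 112: (x - 4)²/7 + (y - 6)²/16 = 1
Ellipse, center (4, 6), major axis vertical; a² = 16, b² = 7.
c² = a² - b² = 16 - 7 = 9, so c = 3.
Foci lie on the vertical axis through the center: (h, k ± c).

(4, 3) and (4, 9)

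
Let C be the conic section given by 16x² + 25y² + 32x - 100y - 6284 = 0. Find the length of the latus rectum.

Collect terms: 16(x² + 2x) + 25(y² - 4y) = 6284
16(x + 1)² + 25(y - 2)² = 6284 + 16 + 100 = 6400
Dividing both sides by 6400: (x + 1)²/400 + (y - 2)²/256 = 1
Ellipse, center (-1, 2), major axis horizontal; a² = 400, b² = 256.
Latus rectum length = 2b²/a = 2·256/20 = 128/5.

128/5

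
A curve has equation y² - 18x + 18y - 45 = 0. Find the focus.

Only y is squared. Complete the square in y: (y + 9)² = 18(x + 7).
Vertex (-7, -9); 4p = 18 so p = 9/2. Opens right.
Focus is p units from the vertex along the axis: (h + p, k).

(-5/2, -9)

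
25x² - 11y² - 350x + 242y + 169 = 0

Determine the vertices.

Group the x- and y-terms: 25(x² - 14x) -11(y² - 22y) = -169
Completing the square gives 25(x - 7)² -11(y - 11)² = -169 + 1225 - 1331 = -275.
Divide through by -275 to get (y - 11)²/25 - (x - 7)²/11 = 1.
Hyperbola, center (7, 11), transverse axis vertical; a² = 25, b² = 11.
a = 5. Vertices at (h, k ± a).

(7, 6) and (7, 16)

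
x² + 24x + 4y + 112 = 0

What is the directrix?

y = 9

Only x is squared. Complete the square in x: (x + 12)² = -4(y - 8).
Vertex (-12, 8); 4p = -4 so p = -1. Opens down.
Directrix is the horizontal line y = k − p = 8 − (-1) = 9.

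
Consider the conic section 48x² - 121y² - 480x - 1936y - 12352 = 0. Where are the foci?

48(x² - 10x) -121(y² + 16y) = 12352
Completing the square gives 48(x - 5)² -121(y + 8)² = 12352 + 1200 - 7744 = 5808.
Divide through by 5808 to get (x - 5)²/121 - (y + 8)²/48 = 1.
Hyperbola, center (5, -8), transverse axis horizontal; a² = 121, b² = 48.
c² = a² + b² = 121 + 48 = 169, so c = 13.
Foci lie on the horizontal axis through the center: (h ± c, k).

(-8, -8) and (18, -8)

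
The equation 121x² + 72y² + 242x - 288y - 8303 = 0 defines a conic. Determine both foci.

121(x² + 2x) + 72(y² - 4y) = 8303
Complete the square: 121(x + 1)² + 72(y - 2)² = 8303 + 121 + 288 = 8712
Divide through by 8712 to get (x + 1)²/72 + (y - 2)²/121 = 1.
Ellipse, center (-1, 2), major axis vertical; a² = 121, b² = 72.
c² = a² - b² = 121 - 72 = 49, so c = 7.
Foci lie on the vertical axis through the center: (h, k ± c).

(-1, -5) and (-1, 9)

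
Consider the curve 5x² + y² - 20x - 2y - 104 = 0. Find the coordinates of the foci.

(2, -9) and (2, 11)

Rearranging, 5(x² - 4x) + (y² - 2y) = 104.
Completing the square gives 5(x - 2)² + (y - 1)² = 104 + 20 + 1 = 125.
Divide by 125: (x - 2)²/25 + (y - 1)²/125 = 1
Ellipse, center (2, 1), major axis vertical; a² = 125, b² = 25.
c² = a² - b² = 125 - 25 = 100, so c = 10.
Foci lie on the vertical axis through the center: (h, k ± c).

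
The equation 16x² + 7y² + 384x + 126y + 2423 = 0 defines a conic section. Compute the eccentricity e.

Rearranging, 16(x² + 24x) + 7(y² + 18y) = -2423.
Complete the square: 16(x + 12)² + 7(y + 9)² = -2423 + 2304 + 567 = 448
Dividing both sides by 448: (x + 12)²/28 + (y + 9)²/64 = 1
Ellipse, center (-12, -9), major axis vertical; a² = 64, b² = 28.
c² = a² - b² = 36, so c = 6.
e = c/a = 6/8 = 3/4.

e = 3/4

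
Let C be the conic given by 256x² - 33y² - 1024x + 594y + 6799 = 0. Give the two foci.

Collect terms: 256(x² - 4x) -33(y² - 18y) = -6799
Complete the square in x and y: 256(x - 2)² -33(y - 9)² = -6799 + 1024 - 2673 = -8448
Dividing both sides by -8448: (y - 9)²/256 - (x - 2)²/33 = 1
Hyperbola, center (2, 9), transverse axis vertical; a² = 256, b² = 33.
c² = a² + b² = 256 + 33 = 289, so c = 17.
Foci lie on the vertical axis through the center: (h, k ± c).

(2, -8) and (2, 26)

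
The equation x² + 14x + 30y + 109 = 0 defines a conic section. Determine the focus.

(-7, -19/2)

Only x is squared. Complete the square in x: (x + 7)² = -30(y + 2).
Vertex (-7, -2); 4p = -30 so p = -15/2. Opens down.
Focus is p units from the vertex along the axis: (h, k + p).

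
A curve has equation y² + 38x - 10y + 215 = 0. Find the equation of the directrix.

x = 9/2

Only y is squared. Complete the square in y: (y - 5)² = -38(x + 5).
Vertex (-5, 5); 4p = -38 so p = -19/2. Opens left.
Directrix is the vertical line x = h − p = -5 − (-19/2) = 9/2.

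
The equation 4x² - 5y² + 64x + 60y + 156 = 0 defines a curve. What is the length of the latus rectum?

4(x² + 16x) -5(y² - 12y) = -156
Completing the square gives 4(x + 8)² -5(y - 6)² = -156 + 256 - 180 = -80.
Dividing both sides by -80: (y - 6)²/16 - (x + 8)²/20 = 1
Hyperbola, center (-8, 6), transverse axis vertical; a² = 16, b² = 20.
Latus rectum length = 2b²/a = 2·20/4 = 10.

10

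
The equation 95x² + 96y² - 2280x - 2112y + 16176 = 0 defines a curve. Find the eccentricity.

Rearranging, 95(x² - 24x) + 96(y² - 22y) = -16176.
Completing the square gives 95(x - 12)² + 96(y - 11)² = -16176 + 13680 + 11616 = 9120.
Divide through by 9120 to get (x - 12)²/96 + (y - 11)²/95 = 1.
Ellipse, center (12, 11), major axis horizontal; a² = 96, b² = 95.
c² = a² - b² = 1, so c = 1.
e = c/a = 1/4√6 = √6/24.

e = √6/24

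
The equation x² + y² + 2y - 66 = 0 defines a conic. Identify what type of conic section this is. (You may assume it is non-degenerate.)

No xy term. Coefficients of x² and y² are A = 1, C = 1.
A = C (same sign) ⇒ circle.

circle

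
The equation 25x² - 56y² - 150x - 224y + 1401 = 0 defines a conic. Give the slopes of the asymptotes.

Group: 25(x² - 6x) -56(y² + 4y) = -1401
Completing the square gives 25(x - 3)² -56(y + 2)² = -1401 + 225 - 224 = -1400.
Dividing both sides by -1400: (y + 2)²/25 - (x - 3)²/56 = 1
Hyperbola, center (3, -2), transverse axis vertical; a² = 25, b² = 56.
For a vertical hyperbola the asymptotes have slope ±a/b.
Here that is ±5/2√14 = ±5√14/28.

5√14/28 and -5√14/28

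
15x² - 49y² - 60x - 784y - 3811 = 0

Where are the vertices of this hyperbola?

(-5, -8) and (9, -8)

Collect terms: 15(x² - 4x) -49(y² + 16y) = 3811
Complete the square in x and y: 15(x - 2)² -49(y + 8)² = 3811 + 60 - 3136 = 735
Divide by 735: (x - 2)²/49 - (y + 8)²/15 = 1
Hyperbola, center (2, -8), transverse axis horizontal; a² = 49, b² = 15.
a = 7. Vertices at (h ± a, k).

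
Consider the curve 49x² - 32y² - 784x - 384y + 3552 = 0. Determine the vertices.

(8, -13) and (8, 1)

Collect terms: 49(x² - 16x) -32(y² + 12y) = -3552
Complete the square in x and y: 49(x - 8)² -32(y + 6)² = -3552 + 3136 - 1152 = -1568
Divide by -1568: (y + 6)²/49 - (x - 8)²/32 = 1
Hyperbola, center (8, -6), transverse axis vertical; a² = 49, b² = 32.
a = 7. Vertices at (h, k ± a).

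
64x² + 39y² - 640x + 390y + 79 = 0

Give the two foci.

64(x² - 10x) + 39(y² + 10y) = -79
Completing the square gives 64(x - 5)² + 39(y + 5)² = -79 + 1600 + 975 = 2496.
Divide by 2496: (x - 5)²/39 + (y + 5)²/64 = 1
Ellipse, center (5, -5), major axis vertical; a² = 64, b² = 39.
c² = a² - b² = 64 - 39 = 25, so c = 5.
Foci lie on the vertical axis through the center: (h, k ± c).

(5, -10) and (5, 0)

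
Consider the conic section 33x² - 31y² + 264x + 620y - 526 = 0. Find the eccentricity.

33(x² + 8x) -31(y² - 20y) = 526
Completing the square gives 33(x + 4)² -31(y - 10)² = 526 + 528 - 3100 = -2046.
Divide by -2046: (y - 10)²/66 - (x + 4)²/62 = 1
Hyperbola, center (-4, 10), transverse axis vertical; a² = 66, b² = 62.
c² = a² + b² = 128, so c = 8√2.
e = c/a = 8√2/√66 = 8√33/33.

e = 8√33/33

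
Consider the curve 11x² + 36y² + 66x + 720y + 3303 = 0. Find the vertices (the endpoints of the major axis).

11(x² + 6x) + 36(y² + 20y) = -3303
Completing the square gives 11(x + 3)² + 36(y + 10)² = -3303 + 99 + 3600 = 396.
Divide through by 396 to get (x + 3)²/36 + (y + 10)²/11 = 1.
Ellipse, center (-3, -10), major axis horizontal; a² = 36, b² = 11.
a = 6. Vertices at (h ± a, k).

(-9, -10) and (3, -10)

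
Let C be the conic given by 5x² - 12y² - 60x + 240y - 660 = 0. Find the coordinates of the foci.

(6, 10 - √102) and (6, 10 + √102)

Collect terms: 5(x² - 12x) -12(y² - 20y) = 660
5(x - 6)² -12(y - 10)² = 660 + 180 - 1200 = -360
Divide through by -360 to get (y - 10)²/30 - (x - 6)²/72 = 1.
Hyperbola, center (6, 10), transverse axis vertical; a² = 30, b² = 72.
c² = a² + b² = 30 + 72 = 102, so c = √102.
Foci lie on the vertical axis through the center: (h, k ± c).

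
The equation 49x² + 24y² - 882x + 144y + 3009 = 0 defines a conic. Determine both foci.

49(x² - 18x) + 24(y² + 6y) = -3009
Completing the square gives 49(x - 9)² + 24(y + 3)² = -3009 + 3969 + 216 = 1176.
Divide by 1176: (x - 9)²/24 + (y + 3)²/49 = 1
Ellipse, center (9, -3), major axis vertical; a² = 49, b² = 24.
c² = a² - b² = 49 - 24 = 25, so c = 5.
Foci lie on the vertical axis through the center: (h, k ± c).

(9, -8) and (9, 2)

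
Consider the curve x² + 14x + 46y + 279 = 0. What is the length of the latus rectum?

Only x is squared. Complete the square in x: (x + 7)² = -46(y + 5).
Vertex (-7, -5); 4p = -46 so p = -23/2. Opens down.
Latus rectum length = |4p| = 46.

46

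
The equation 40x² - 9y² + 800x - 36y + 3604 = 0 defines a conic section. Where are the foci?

Group: 40(x² + 20x) -9(y² + 4y) = -3604
Complete the square in x and y: 40(x + 10)² -9(y + 2)² = -3604 + 4000 - 36 = 360
Divide through by 360 to get (x + 10)²/9 - (y + 2)²/40 = 1.
Hyperbola, center (-10, -2), transverse axis horizontal; a² = 9, b² = 40.
c² = a² + b² = 9 + 40 = 49, so c = 7.
Foci lie on the horizontal axis through the center: (h ± c, k).

(-17, -2) and (-3, -2)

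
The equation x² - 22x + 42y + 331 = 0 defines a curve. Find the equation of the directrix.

y = 11/2

Only x is squared. Complete the square in x: (x - 11)² = -42(y + 5).
Vertex (11, -5); 4p = -42 so p = -21/2. Opens down.
Directrix is the horizontal line y = k − p = -5 − (-21/2) = 11/2.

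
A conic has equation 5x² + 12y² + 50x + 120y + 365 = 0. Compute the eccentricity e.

e = √21/6

Collect terms: 5(x² + 10x) + 12(y² + 10y) = -365
Complete the square: 5(x + 5)² + 12(y + 5)² = -365 + 125 + 300 = 60
Divide through by 60 to get (x + 5)²/12 + (y + 5)²/5 = 1.
Ellipse, center (-5, -5), major axis horizontal; a² = 12, b² = 5.
c² = a² - b² = 7, so c = √7.
e = c/a = √7/2√3 = √21/6.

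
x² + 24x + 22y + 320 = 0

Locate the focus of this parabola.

Only x is squared. Complete the square in x: (x + 12)² = -22(y + 8).
Vertex (-12, -8); 4p = -22 so p = -11/2. Opens down.
Focus is p units from the vertex along the axis: (h, k + p).

(-12, -27/2)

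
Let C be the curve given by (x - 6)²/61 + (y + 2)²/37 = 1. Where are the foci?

(6 - 2√6, -2) and (6 + 2√6, -2)

Center (6, -2). The larger denominator 61 sits under the x-term, so the major axis is horizontal; a² = 61, b² = 37.
c² = a² - b² = 61 - 37 = 24, so c = 2√6.
Foci lie on the horizontal axis through the center: (h ± c, k).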